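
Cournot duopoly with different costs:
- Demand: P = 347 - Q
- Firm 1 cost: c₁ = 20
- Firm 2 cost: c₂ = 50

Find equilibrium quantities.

q₁* = 119.0, q₂* = 89.0

Work:
Reaction: q₁ = (347 - 20 - q₂)/2
Reaction: q₂ = (347 - 50 - q₁)/2
Solve simultaneously:
q₁* = (347 - 2×20 + 50)/3 = 119.0
q₂* = (347 - 2×50 + 20)/3 = 89.0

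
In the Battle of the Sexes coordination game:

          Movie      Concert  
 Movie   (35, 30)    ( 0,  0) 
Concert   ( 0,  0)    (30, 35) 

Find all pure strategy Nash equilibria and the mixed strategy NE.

Pure NE: (Movie, Movie) and (Concert, Concert); Mixed NE: p = 0.5385, q = 0.4615

Work:
Check pure NE:
(Movie, Movie): (35, 30) - no unilateral deviation beneficial
(Concert, Concert): (30, 35) - no unilateral deviation beneficial
Mixed NE: P1 plays Movie with p = 0.5385, P2 plays Movie with q = 0.4615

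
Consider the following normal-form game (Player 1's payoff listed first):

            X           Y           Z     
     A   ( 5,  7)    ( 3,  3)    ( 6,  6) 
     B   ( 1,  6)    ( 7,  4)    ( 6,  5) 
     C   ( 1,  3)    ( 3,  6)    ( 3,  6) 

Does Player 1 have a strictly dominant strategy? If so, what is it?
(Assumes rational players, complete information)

No strictly dominant strategy exists for Player 1

Work:
A strategy strictly dominates another if it gives a strictly higher payoff against every opponent action. Compare each pair of P1's strategies column-by-column:
  A vs B: [5 vs 1, 3 vs 7, 6 vs 6] → A does not strictly dominate B (column Y: 3 ≤ 7)
  A vs C: [5 vs 1, 3 vs 3, 6 vs 3] → A does not strictly dominate C (column Y: 3 ≤ 3)
  B vs A: [1 vs 5, 7 vs 3, 6 vs 6] → B does not strictly dominate A (column X: 1 ≤ 5)
  B vs C: [1 vs 1, 7 vs 3, 6 vs 3] → B does not strictly dominate C (column X: 1 ≤ 1)
  C vs A: [1 vs 5, 3 vs 3, 3 vs 6] → C does not strictly dominate A (column X: 1 ≤ 5)
  C vs B: [1 vs 1, 3 vs 7, 3 vs 6] → C does not strictly dominate B (column X: 1 ≤ 1)
No single strategy strictly dominates all others → no strictly dominant strategy.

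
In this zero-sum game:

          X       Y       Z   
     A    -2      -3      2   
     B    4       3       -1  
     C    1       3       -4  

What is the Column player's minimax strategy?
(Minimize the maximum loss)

Column should play Z, value = 2

Work:
Column player minimizes Row's maximum payoff:
Column X: max payoff to Row = 4
Column Y: max payoff to Row = 3
Column Z: max payoff to Row = 2
Minimum is 2, achieved by column Z.
Minimax strategy: Z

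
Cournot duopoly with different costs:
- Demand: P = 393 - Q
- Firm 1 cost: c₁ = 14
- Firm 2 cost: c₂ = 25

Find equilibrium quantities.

q₁* = 130.0, q₂* = 119.0

Work:
Reaction: q₁ = (393 - 14 - q₂)/2
Reaction: q₂ = (393 - 25 - q₁)/2
Solve simultaneously:
q₁* = (393 - 2×14 + 25)/3 = 130.0
q₂* = (393 - 2×25 + 14)/3 = 119.0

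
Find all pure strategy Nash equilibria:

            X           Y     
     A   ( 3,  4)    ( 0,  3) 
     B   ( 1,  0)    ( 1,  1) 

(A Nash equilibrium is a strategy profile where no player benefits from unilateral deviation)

Nash equilibrium: (A, X), (B, Y)

Work:
Best responses:
  P1 vs X: payoffs [3, 1] → best response A (payoff 3)
  P1 vs Y: payoffs [0, 1] → best response B (payoff 1)
  P2 vs A: payoffs [4, 3] → best response X (payoff 4)
  P2 vs B: payoffs [0, 1] → best response Y (payoff 1)
Mutual best responses: (A,X), (B,Y) → Nash equilibria.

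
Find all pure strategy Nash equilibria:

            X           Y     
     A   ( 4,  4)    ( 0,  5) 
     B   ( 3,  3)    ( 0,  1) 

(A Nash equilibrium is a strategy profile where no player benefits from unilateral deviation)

Nash equilibrium: (A, Y)

Work:
Best responses:
  P1 vs X: payoffs [4, 3] → best response A (payoff 4)
  P1 vs Y: payoffs [0, 0] → best response A/B (payoff 0)
  P2 vs A: payoffs [4, 5] → best response Y (payoff 5)
  P2 vs B: payoffs [3, 1] → best response X (payoff 3)
Mutual best responses: (A,Y) → Nash equilibria.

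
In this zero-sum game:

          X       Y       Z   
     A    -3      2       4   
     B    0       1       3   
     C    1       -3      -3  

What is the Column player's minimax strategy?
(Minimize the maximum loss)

Column should play X, value = 1

Work:
Column player minimizes Row's maximum payoff:
Column X: max payoff to Row = 1
Column Y: max payoff to Row = 2
Column Z: max payoff to Row = 4
Minimum is 1, achieved by column X.
Minimax strategy: X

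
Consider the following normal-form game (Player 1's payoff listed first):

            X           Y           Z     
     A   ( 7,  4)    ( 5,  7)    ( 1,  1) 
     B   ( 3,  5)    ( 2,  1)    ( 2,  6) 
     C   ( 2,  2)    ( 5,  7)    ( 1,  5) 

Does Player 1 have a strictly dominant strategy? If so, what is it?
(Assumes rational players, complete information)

No strictly dominant strategy exists for Player 1

Work:
A strategy strictly dominates another if it gives a strictly higher payoff against every opponent action. Compare each pair of P1's strategies column-by-column:
  A vs B: [7 vs 3, 5 vs 2, 1 vs 2] → A does not strictly dominate B (column Z: 1 ≤ 2)
  A vs C: [7 vs 2, 5 vs 5, 1 vs 1] → A does not strictly dominate C (column Y: 5 ≤ 5)
  B vs A: [3 vs 7, 2 vs 5, 2 vs 1] → B does not strictly dominate A (column X: 3 ≤ 7)
  B vs C: [3 vs 2, 2 vs 5, 2 vs 1] → B does not strictly dominate C (column Y: 2 ≤ 5)
  C vs A: [2 vs 7, 5 vs 5, 1 vs 1] → C does not strictly dominate A (column X: 2 ≤ 7)
  C vs B: [2 vs 3, 5 vs 2, 1 vs 2] → C does not strictly dominate B (column X: 2 ≤ 3)
No single strategy strictly dominates all others → no strictly dominant strategy.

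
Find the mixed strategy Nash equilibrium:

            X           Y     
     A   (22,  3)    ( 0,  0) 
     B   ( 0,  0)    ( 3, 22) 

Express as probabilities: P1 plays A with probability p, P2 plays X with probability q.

p = 0.88, q = 0.12

Work:
Find probabilities that make opponent indifferent:
P2 chooses q to make P1 indifferent between A and B
P1 chooses p to make P2 indifferent between X and Y
Mixed NE: P1 plays (A: 0.88, B: 0.12), P2 plays (X: 0.12, Y: 0.88)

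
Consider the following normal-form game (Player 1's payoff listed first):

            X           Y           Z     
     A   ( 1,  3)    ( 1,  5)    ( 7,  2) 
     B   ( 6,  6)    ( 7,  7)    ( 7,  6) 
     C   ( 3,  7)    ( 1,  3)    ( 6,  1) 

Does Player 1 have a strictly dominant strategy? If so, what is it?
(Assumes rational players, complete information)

No strictly dominant strategy exists for Player 1

Work:
A strategy strictly dominates another if it gives a strictly higher payoff against every opponent action. Compare each pair of P1's strategies column-by-column:
  A vs B: [1 vs 6, 1 vs 7, 7 vs 7] → A does not strictly dominate B (column X: 1 ≤ 6)
  A vs C: [1 vs 3, 1 vs 1, 7 vs 6] → A does not strictly dominate C (column X: 1 ≤ 3)
  B vs A: [6 vs 1, 7 vs 1, 7 vs 7] → B does not strictly dominate A (column Z: 7 ≤ 7)
  B vs C: [6 vs 3, 7 vs 1, 7 vs 6] → B strictly dominates C
  C vs A: [3 vs 1, 1 vs 1, 6 vs 7] → C does not strictly dominate A (column Y: 1 ≤ 1)
  C vs B: [3 vs 6, 1 vs 7, 6 vs 7] → C does not strictly dominate B (column X: 3 ≤ 6)
No single strategy strictly dominates all others → no strictly dominant strategy.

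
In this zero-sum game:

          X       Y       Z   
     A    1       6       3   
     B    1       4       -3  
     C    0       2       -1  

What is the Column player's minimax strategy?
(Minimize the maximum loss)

Column should play X, value = 1

Work:
Column player minimizes Row's maximum payoff:
Column X: max payoff to Row = 1
Column Y: max payoff to Row = 6
Column Z: max payoff to Row = 3
Minimum is 1, achieved by column X.
Minimax strategy: X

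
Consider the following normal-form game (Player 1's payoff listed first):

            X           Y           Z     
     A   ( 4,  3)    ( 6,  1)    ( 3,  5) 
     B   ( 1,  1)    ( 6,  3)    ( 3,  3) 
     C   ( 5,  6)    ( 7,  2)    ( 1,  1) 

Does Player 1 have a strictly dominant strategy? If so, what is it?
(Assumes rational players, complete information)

No strictly dominant strategy exists for Player 1

Work:
A strategy strictly dominates another if it gives a strictly higher payoff against every opponent action. Compare each pair of P1's strategies column-by-column:
  A vs B: [4 vs 1, 6 vs 6, 3 vs 3] → A does not strictly dominate B (column Y: 6 ≤ 6)
  A vs C: [4 vs 5, 6 vs 7, 3 vs 1] → A does not strictly dominate C (column X: 4 ≤ 5)
  B vs A: [1 vs 4, 6 vs 6, 3 vs 3] → B does not strictly dominate A (column X: 1 ≤ 4)
  B vs C: [1 vs 5, 6 vs 7, 3 vs 1] → B does not strictly dominate C (column X: 1 ≤ 5)
  C vs A: [5 vs 4, 7 vs 6, 1 vs 3] → C does not strictly dominate A (column Z: 1 ≤ 3)
  C vs B: [5 vs 1, 7 vs 6, 1 vs 3] → C does not strictly dominate B (column Z: 1 ≤ 3)
No single strategy strictly dominates all others → no strictly dominant strategy.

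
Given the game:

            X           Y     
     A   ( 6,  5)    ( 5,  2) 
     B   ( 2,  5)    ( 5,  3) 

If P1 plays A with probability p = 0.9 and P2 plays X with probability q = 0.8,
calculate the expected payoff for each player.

E[P1] = 5.48, E[P2] = 4.42

Work:
E[P1] = p·q·π₁(A,X) + p·(1-q)·π₁(A,Y) + (1-p)·q·π₁(B,X) + (1-p)·(1-q)·π₁(B,Y)
= 0.9·0.8·6 + 0.9·0.2·5 + 0.1·0.8·2 + 0.1·0.2·5
= 5.48

E[P2] = 4.42 (similar calculation)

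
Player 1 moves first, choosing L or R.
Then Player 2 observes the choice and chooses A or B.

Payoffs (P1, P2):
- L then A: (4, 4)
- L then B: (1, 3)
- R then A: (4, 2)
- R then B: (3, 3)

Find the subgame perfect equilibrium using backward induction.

P1 plays L, P2 plays A after L and B after R; Payoff (4, 4)

Work:
Backward induction:
After L: P2 chooses A → P1 gets 4
After R: P2 chooses B → P1 gets 3
P1 chooses L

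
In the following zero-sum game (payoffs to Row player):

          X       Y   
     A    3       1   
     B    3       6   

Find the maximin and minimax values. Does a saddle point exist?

Maximin = 3, Minimax = 3, Saddle: True

Work:
Row minimums: [1, 3] → maximin = 3
Column maximums: [3, 6] → minimax = 3
Saddle point exists! Game value = 3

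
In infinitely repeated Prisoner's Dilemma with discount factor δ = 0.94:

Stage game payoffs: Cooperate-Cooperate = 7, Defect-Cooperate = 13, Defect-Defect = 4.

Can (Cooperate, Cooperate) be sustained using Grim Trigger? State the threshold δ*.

δ* = 0.6667; since δ = 0.94 ≥ 0.6667, cooperation can be sustained

Work:
For Grim Trigger:
Cooperate forever: 7/(1-δ)
Defect then punished: 13 + 4·δ/(1-δ)
Need: 7/(1-δ) ≥ 13 + 4·δ/(1-δ)
Solving: δ ≥ (T-R)/(T-P) = (13-7)/(13-4) = 0.6667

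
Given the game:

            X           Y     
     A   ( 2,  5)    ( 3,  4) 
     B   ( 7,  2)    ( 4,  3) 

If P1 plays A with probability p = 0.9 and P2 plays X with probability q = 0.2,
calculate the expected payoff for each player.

E[P1] = 2.98, E[P2] = 4.06

Work:
E[P1] = p·q·π₁(A,X) + p·(1-q)·π₁(A,Y) + (1-p)·q·π₁(B,X) + (1-p)·(1-q)·π₁(B,Y)
= 0.9·0.2·2 + 0.9·0.8·3 + 0.1·0.2·7 + 0.1·0.8·4
= 2.98

E[P2] = 4.06 (similar calculation)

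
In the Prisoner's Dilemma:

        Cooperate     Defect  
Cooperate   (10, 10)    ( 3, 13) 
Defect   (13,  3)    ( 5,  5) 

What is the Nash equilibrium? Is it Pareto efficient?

(Defect, Defect) is NE; not Pareto efficient

Work:
Defect dominates Cooperate for both players:
If P2 cooperates: Defect (13) > Cooperate (10)
If P2 defects: Defect (5) > Cooperate (3)
NE: (Defect, Defect) with payoff (5, 5)
But (Cooperate, Cooperate) = (10, 10) Pareto dominates (5, 5)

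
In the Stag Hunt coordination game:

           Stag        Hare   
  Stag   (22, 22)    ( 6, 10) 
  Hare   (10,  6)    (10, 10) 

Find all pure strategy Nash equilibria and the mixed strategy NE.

Pure NE: (Stag, Stag) and (Hare, Hare); Mixed NE: p = 0.25, q = 0.25

Work:
Check pure NE:
(Stag, Stag): (22, 22) - no unilateral deviation beneficial
(Hare, Hare): (10, 10) - no unilateral deviation beneficial
Mixed NE: P1 plays Stag with p = 0.25, P2 plays Stag with q = 0.25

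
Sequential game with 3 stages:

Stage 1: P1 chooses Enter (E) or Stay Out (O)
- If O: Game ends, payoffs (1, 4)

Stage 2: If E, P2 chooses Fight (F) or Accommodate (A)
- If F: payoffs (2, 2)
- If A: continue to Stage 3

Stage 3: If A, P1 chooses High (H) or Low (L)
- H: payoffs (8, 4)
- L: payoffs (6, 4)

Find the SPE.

SPE: (E, A, H); Outcome (8, 4)

Work:
Stage 3: P1 chooses H (8 vs 6)
Stage 2: P2: F->2, A->4 (anticipating H). Choose A
Stage 1: P1: O->1, E->8 (anticipating A, H). Choose E
SPE path: E -> A -> H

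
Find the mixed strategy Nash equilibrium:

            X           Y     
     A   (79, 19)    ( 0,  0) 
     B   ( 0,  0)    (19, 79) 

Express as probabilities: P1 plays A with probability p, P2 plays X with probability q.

p = 0.8061, q = 0.1939

Work:
Find probabilities that make opponent indifferent:
P2 chooses q to make P1 indifferent between A and B
P1 chooses p to make P2 indifferent between X and Y
Mixed NE: P1 plays (A: 0.8061, B: 0.1939), P2 plays (X: 0.1939, Y: 0.8061)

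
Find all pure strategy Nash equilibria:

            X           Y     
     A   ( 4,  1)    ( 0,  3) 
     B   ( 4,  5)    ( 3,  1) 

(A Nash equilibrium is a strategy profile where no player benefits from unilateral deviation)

Nash equilibrium: (B, X)

Work:
Best responses:
  P1 vs X: payoffs [4, 4] → best response A/B (payoff 4)
  P1 vs Y: payoffs [0, 3] → best response B (payoff 3)
  P2 vs A: payoffs [1, 3] → best response Y (payoff 3)
  P2 vs B: payoffs [5, 1] → best response X (payoff 5)
Mutual best responses: (B,X) → Nash equilibria.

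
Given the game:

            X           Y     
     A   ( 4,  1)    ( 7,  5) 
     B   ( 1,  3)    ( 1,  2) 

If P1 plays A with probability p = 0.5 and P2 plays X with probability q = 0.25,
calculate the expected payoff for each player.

E[P1] = 3.625, E[P2] = 3.125

Work:
E[P1] = p·q·π₁(A,X) + p·(1-q)·π₁(A,Y) + (1-p)·q·π₁(B,X) + (1-p)·(1-q)·π₁(B,Y)
= 0.5·0.25·4 + 0.5·0.75·7 + 0.5·0.25·1 + 0.5·0.75·1
= 3.625

E[P2] = 3.125 (similar calculation)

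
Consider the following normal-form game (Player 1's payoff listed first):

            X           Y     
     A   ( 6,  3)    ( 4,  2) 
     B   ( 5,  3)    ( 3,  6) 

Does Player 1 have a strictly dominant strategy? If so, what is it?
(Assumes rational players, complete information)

Yes, Player 1's strictly dominant strategy is A

Work:
A strategy strictly dominates another if it gives a strictly higher payoff against every opponent action. Compare each pair of P1's strategies column-by-column:
  A vs B: [6 vs 5, 4 vs 3] → A strictly dominates B
  B vs A: [5 vs 6, 3 vs 4] → B does not strictly dominate A (column X: 5 ≤ 6)
A strictly dominates every other strategy → strictly dominant.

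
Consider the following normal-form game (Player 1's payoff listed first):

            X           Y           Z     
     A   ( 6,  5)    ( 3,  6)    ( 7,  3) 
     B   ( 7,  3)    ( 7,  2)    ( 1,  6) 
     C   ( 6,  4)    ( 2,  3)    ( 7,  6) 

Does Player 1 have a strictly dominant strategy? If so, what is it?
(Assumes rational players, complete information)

No strictly dominant strategy exists for Player 1

Work:
A strategy strictly dominates another if it gives a strictly higher payoff against every opponent action. Compare each pair of P1's strategies column-by-column:
  A vs B: [6 vs 7, 3 vs 7, 7 vs 1] → A does not strictly dominate B (column X: 6 ≤ 7)
  A vs C: [6 vs 6, 3 vs 2, 7 vs 7] → A does not strictly dominate C (column X: 6 ≤ 6)
  B vs A: [7 vs 6, 7 vs 3, 1 vs 7] → B does not strictly dominate A (column Z: 1 ≤ 7)
  B vs C: [7 vs 6, 7 vs 2, 1 vs 7] → B does not strictly dominate C (column Z: 1 ≤ 7)
  C vs A: [6 vs 6, 2 vs 3, 7 vs 7] → C does not strictly dominate A (column X: 6 ≤ 6)
  C vs B: [6 vs 7, 2 vs 7, 7 vs 1] → C does not strictly dominate B (column X: 6 ≤ 7)
No single strategy strictly dominates all others → no strictly dominant strategy.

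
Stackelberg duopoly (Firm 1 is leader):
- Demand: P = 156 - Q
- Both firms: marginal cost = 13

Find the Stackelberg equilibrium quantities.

q₁* (leader) = 71.5, q₂* (follower) = 35.75

Work:
Follower's reaction: q₂ = (a - c - q₁)/2
Leader substitutes: π₁ = q₁·(a - q₁ - (a-c-q₁)/2 - c)
FOC: q₁* = (156 - 13)/2 = 71.50
Then: q₂* = (156 - 13 - 71.5)/2 = 35.75
Leader has first-mover advantage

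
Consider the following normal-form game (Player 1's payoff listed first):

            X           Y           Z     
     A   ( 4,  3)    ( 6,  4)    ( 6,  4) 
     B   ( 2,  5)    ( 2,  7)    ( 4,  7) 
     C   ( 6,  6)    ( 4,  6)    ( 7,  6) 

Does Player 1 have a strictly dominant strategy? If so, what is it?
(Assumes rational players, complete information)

No strictly dominant strategy exists for Player 1

Work:
A strategy strictly dominates another if it gives a strictly higher payoff against every opponent action. Compare each pair of P1's strategies column-by-column:
  A vs B: [4 vs 2, 6 vs 2, 6 vs 4] → A strictly dominates B
  A vs C: [4 vs 6, 6 vs 4, 6 vs 7] → A does not strictly dominate C (column X: 4 ≤ 6)
  B vs A: [2 vs 4, 2 vs 6, 4 vs 6] → B does not strictly dominate A (column X: 2 ≤ 4)
  B vs C: [2 vs 6, 2 vs 4, 4 vs 7] → B does not strictly dominate C (column X: 2 ≤ 6)
  C vs A: [6 vs 4, 4 vs 6, 7 vs 6] → C does not strictly dominate A (column Y: 4 ≤ 6)
  C vs B: [6 vs 2, 4 vs 2, 7 vs 4] → C strictly dominates B
No single strategy strictly dominates all others → no strictly dominant strategy.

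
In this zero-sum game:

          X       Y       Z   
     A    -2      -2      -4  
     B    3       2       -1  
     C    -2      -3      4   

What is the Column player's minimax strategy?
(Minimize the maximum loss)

Column should play Y, value = 2

Work:
Column player minimizes Row's maximum payoff:
Column X: max payoff to Row = 3
Column Y: max payoff to Row = 2
Column Z: max payoff to Row = 4
Minimum is 2, achieved by column Y.
Minimax strategy: Y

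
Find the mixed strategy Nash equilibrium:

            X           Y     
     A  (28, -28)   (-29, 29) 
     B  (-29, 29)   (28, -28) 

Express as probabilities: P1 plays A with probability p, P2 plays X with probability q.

p = 0.5, q = 0.5

Work:
Find probabilities that make opponent indifferent:
P2 chooses q to make P1 indifferent between A and B
P1 chooses p to make P2 indifferent between X and Y
Mixed NE: P1 plays (A: 0.5, B: 0.5), P2 plays (X: 0.5, Y: 0.5)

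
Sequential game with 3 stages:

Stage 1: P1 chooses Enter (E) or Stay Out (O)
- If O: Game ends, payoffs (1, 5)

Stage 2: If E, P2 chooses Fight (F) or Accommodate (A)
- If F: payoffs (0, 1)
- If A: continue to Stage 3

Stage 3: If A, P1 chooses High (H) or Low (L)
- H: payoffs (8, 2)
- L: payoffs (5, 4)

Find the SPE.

SPE: (E, A, H); Outcome (8, 2)

Work:
Stage 3: P1 chooses H (8 vs 5)
Stage 2: P2: F->1, A->2 (anticipating H). Choose A
Stage 1: P1: O->1, E->8 (anticipating A, H). Choose E
SPE path: E -> A -> H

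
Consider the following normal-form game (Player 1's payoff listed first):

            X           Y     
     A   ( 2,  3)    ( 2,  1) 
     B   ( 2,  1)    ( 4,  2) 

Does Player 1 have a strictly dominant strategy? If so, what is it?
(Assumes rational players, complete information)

No strictly dominant strategy exists for Player 1

Work:
A strategy strictly dominates another if it gives a strictly higher payoff against every opponent action. Compare each pair of P1's strategies column-by-column:
  A vs B: [2 vs 2, 2 vs 4] → A does not strictly dominate B (column X: 2 ≤ 2)
  B vs A: [2 vs 2, 4 vs 2] → B does not strictly dominate A (column X: 2 ≤ 2)
No single strategy strictly dominates all others → no strictly dominant strategy.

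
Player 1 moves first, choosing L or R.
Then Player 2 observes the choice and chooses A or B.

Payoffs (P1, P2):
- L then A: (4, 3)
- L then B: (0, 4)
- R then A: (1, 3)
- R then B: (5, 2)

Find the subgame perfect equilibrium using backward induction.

P1 plays R, P2 plays B after L and A after R; Payoff (1, 3)

Work:
Backward induction:
After L: P2 chooses B → P1 gets 0
After R: P2 chooses A → P1 gets 1
P1 chooses R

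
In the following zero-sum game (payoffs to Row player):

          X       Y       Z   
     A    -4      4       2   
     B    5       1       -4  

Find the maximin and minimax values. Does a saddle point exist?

Maximin = -4, Minimax = 2, Saddle: False

Work:
Row minimums: [-4, -4] → maximin = -4
Column maximums: [5, 4, 2] → minimax = 2
No saddle point (maximin ≠ minimax). Mixed strategy needed.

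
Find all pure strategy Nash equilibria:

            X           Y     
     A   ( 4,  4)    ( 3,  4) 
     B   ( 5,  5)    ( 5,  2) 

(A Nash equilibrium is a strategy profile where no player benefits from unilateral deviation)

Nash equilibrium: (B, X)

Work:
Best responses:
  P1 vs X: payoffs [4, 5] → best response B (payoff 5)
  P1 vs Y: payoffs [3, 5] → best response B (payoff 5)
  P2 vs A: payoffs [4, 4] → best response X/Y (payoff 4)
  P2 vs B: payoffs [5, 2] → best response X (payoff 5)
Mutual best responses: (B,X) → Nash equilibria.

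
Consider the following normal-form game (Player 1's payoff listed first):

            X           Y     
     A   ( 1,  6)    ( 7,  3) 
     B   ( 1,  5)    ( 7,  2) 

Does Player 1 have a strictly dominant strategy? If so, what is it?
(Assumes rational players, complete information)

No strictly dominant strategy exists for Player 1

Work:
A strategy strictly dominates another if it gives a strictly higher payoff against every opponent action. Compare each pair of P1's strategies column-by-column:
  A vs B: [1 vs 1, 7 vs 7] → A does not strictly dominate B (column X: 1 ≤ 1)
  B vs A: [1 vs 1, 7 vs 7] → B does not strictly dominate A (column X: 1 ≤ 1)
No single strategy strictly dominates all others → no strictly dominant strategy.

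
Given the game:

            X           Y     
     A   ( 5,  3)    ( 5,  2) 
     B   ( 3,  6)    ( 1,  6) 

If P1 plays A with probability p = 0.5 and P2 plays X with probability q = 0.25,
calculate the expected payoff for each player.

E[P1] = 3.25, E[P2] = 4.125

Work:
E[P1] = p·q·π₁(A,X) + p·(1-q)·π₁(A,Y) + (1-p)·q·π₁(B,X) + (1-p)·(1-q)·π₁(B,Y)
= 0.5·0.25·5 + 0.5·0.75·5 + 0.5·0.25·3 + 0.5·0.75·1
= 3.25

E[P2] = 4.125 (similar calculation)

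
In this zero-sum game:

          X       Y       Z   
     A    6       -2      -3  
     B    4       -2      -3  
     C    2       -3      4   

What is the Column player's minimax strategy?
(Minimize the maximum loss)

Column should play Y, value = -2

Work:
Column player minimizes Row's maximum payoff:
Column X: max payoff to Row = 6
Column Y: max payoff to Row = -2
Column Z: max payoff to Row = 4
Minimum is -2, achieved by column Y.
Minimax strategy: Y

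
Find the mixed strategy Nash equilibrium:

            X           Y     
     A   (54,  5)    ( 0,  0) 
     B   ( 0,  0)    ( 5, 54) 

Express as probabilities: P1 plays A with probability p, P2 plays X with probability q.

p = 0.9153, q = 0.0847

Work:
Find probabilities that make opponent indifferent:
P2 chooses q to make P1 indifferent between A and B
P1 chooses p to make P2 indifferent between X and Y
Mixed NE: P1 plays (A: 0.9153, B: 0.0847), P2 plays (X: 0.0847, Y: 0.9153)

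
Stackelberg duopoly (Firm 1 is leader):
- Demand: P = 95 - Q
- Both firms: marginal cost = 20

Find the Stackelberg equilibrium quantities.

q₁* (leader) = 37.5, q₂* (follower) = 18.75

Work:
Follower's reaction: q₂ = (a - c - q₁)/2
Leader substitutes: π₁ = q₁·(a - q₁ - (a-c-q₁)/2 - c)
FOC: q₁* = (95 - 20)/2 = 37.50
Then: q₂* = (95 - 20 - 37.5)/2 = 18.75
Leader has first-mover advantage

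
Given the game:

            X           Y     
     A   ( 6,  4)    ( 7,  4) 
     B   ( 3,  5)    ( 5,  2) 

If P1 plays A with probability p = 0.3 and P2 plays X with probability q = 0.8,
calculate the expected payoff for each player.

E[P1] = 4.24, E[P2] = 4.28

Work:
E[P1] = p·q·π₁(A,X) + p·(1-q)·π₁(A,Y) + (1-p)·q·π₁(B,X) + (1-p)·(1-q)·π₁(B,Y)
= 0.3·0.8·6 + 0.3·0.2·7 + 0.7·0.8·3 + 0.7·0.2·5
= 4.24

E[P2] = 4.28 (similar calculation)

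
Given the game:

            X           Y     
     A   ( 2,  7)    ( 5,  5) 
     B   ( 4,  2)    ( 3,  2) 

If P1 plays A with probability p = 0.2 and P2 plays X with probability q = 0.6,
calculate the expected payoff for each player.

E[P1] = 3.52, E[P2] = 2.84

Work:
E[P1] = p·q·π₁(A,X) + p·(1-q)·π₁(A,Y) + (1-p)·q·π₁(B,X) + (1-p)·(1-q)·π₁(B,Y)
= 0.2·0.6·2 + 0.2·0.4·5 + 0.8·0.6·4 + 0.8·0.4·3
= 3.52

E[P2] = 2.84 (similar calculation)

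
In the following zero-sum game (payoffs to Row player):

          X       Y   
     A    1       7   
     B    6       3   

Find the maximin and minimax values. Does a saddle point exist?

Maximin = 3, Minimax = 6, Saddle: False

Work:
Row minimums: [1, 3] → maximin = 3
Column maximums: [6, 7] → minimax = 6
No saddle point (maximin ≠ minimax). Mixed strategy needed.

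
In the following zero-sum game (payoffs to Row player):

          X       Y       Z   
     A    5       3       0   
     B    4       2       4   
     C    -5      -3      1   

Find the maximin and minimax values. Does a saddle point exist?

Maximin = 2, Minimax = 3, Saddle: False

Work:
Row minimums: [0, 2, -5] → maximin = 2
Column maximums: [5, 3, 4] → minimax = 3
No saddle point (maximin ≠ minimax). Mixed strategy needed.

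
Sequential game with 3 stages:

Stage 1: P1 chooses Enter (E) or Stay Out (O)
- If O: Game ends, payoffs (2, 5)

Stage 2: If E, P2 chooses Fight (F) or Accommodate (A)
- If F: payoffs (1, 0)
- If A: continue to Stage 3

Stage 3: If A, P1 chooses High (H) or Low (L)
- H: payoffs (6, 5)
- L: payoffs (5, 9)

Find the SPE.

SPE: (E, A, H); Outcome (6, 5)

Work:
Stage 3: P1 chooses H (6 vs 5)
Stage 2: P2: F->0, A->5 (anticipating H). Choose A
Stage 1: P1: O->2, E->6 (anticipating A, H). Choose E
SPE path: E -> A -> H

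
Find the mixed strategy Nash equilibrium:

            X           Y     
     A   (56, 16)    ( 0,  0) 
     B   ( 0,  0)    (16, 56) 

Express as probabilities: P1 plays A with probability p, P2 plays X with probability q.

p = 0.7778, q = 0.2222

Work:
Find probabilities that make opponent indifferent:
P2 chooses q to make P1 indifferent between A and B
P1 chooses p to make P2 indifferent between X and Y
Mixed NE: P1 plays (A: 0.7778, B: 0.2222), P2 plays (X: 0.2222, Y: 0.7778)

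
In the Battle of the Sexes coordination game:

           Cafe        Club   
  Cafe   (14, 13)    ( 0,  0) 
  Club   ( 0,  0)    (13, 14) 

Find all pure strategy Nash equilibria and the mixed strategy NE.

Pure NE: (Cafe, Cafe) and (Club, Club); Mixed NE: p = 0.5185, q = 0.4815

Work:
Check pure NE:
(Cafe, Cafe): (14, 13) - no unilateral deviation beneficial
(Club, Club): (13, 14) - no unilateral deviation beneficial
Mixed NE: P1 plays Cafe with p = 0.5185, P2 plays Cafe with q = 0.4815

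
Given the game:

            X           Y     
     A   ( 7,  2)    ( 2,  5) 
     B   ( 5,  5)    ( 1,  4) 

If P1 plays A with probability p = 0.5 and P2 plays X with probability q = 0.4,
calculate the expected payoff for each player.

E[P1] = 3.3, E[P2] = 4.1

Work:
E[P1] = p·q·π₁(A,X) + p·(1-q)·π₁(A,Y) + (1-p)·q·π₁(B,X) + (1-p)·(1-q)·π₁(B,Y)
= 0.5·0.4·7 + 0.5·0.6·2 + 0.5·0.4·5 + 0.5·0.6·1
= 3.3

E[P2] = 4.1 (similar calculation)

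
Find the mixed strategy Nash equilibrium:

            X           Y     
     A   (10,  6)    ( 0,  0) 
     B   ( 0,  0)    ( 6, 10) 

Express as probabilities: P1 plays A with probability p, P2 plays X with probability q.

p = 0.625, q = 0.375

Work:
Find probabilities that make opponent indifferent:
P2 chooses q to make P1 indifferent between A and B
P1 chooses p to make P2 indifferent between X and Y
Mixed NE: P1 plays (A: 0.625, B: 0.375), P2 plays (X: 0.375, Y: 0.625)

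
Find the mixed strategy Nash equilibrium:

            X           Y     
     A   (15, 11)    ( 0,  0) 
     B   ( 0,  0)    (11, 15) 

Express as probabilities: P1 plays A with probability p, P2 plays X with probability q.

p = 0.5769, q = 0.4231

Work:
Find probabilities that make opponent indifferent:
P2 chooses q to make P1 indifferent between A and B
P1 chooses p to make P2 indifferent between X and Y
Mixed NE: P1 plays (A: 0.5769, B: 0.4231), P2 plays (X: 0.4231, Y: 0.5769)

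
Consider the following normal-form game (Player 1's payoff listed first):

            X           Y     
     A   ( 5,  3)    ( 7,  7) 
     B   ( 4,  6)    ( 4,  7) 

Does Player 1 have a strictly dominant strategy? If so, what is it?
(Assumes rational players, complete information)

Yes, Player 1's strictly dominant strategy is A

Work:
A strategy strictly dominates another if it gives a strictly higher payoff against every opponent action. Compare each pair of P1's strategies column-by-column:
  A vs B: [5 vs 4, 7 vs 4] → A strictly dominates B
  B vs A: [4 vs 5, 4 vs 7] → B does not strictly dominate A (column X: 4 ≤ 5)
A strictly dominates every other strategy → strictly dominant.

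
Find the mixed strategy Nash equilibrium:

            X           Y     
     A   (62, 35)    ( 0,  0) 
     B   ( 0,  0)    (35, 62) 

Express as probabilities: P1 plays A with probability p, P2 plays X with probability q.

p = 0.6392, q = 0.3608

Work:
Find probabilities that make opponent indifferent:
P2 chooses q to make P1 indifferent between A and B
P1 chooses p to make P2 indifferent between X and Y
Mixed NE: P1 plays (A: 0.6392, B: 0.3608), P2 plays (X: 0.3608, Y: 0.6392)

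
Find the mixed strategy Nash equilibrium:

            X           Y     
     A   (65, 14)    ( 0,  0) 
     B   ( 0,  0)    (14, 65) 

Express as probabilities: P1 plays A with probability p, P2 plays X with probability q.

p = 0.8228, q = 0.1772

Work:
Find probabilities that make opponent indifferent:
P2 chooses q to make P1 indifferent between A and B
P1 chooses p to make P2 indifferent between X and Y
Mixed NE: P1 plays (A: 0.8228, B: 0.1772), P2 plays (X: 0.1772, Y: 0.8228)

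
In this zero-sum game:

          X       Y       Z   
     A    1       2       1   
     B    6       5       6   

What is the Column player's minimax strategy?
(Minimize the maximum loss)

Column should play Y, value = 5

Work:
Column player minimizes Row's maximum payoff:
Column X: max payoff to Row = 6
Column Y: max payoff to Row = 5
Column Z: max payoff to Row = 6
Minimum is 5, achieved by column Y.
Minimax strategy: Y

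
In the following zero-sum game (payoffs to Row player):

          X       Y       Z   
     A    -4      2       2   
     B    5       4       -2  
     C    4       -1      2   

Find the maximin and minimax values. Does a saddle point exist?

Maximin = -1, Minimax = 2, Saddle: False

Work:
Row minimums: [-4, -2, -1] → maximin = -1
Column maximums: [5, 4, 2] → minimax = 2
No saddle point (maximin ≠ minimax). Mixed strategy needed.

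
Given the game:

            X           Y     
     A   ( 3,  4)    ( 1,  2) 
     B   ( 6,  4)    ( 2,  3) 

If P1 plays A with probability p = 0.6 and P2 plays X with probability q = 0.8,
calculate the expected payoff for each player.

E[P1] = 3.64, E[P2] = 3.68

Work:
E[P1] = p·q·π₁(A,X) + p·(1-q)·π₁(A,Y) + (1-p)·q·π₁(B,X) + (1-p)·(1-q)·π₁(B,Y)
= 0.6·0.8·3 + 0.6·0.2·1 + 0.4·0.8·6 + 0.4·0.2·2
= 3.64

E[P2] = 3.68 (similar calculation)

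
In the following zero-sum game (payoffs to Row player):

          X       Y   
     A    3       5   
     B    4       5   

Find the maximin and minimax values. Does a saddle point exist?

Maximin = 4, Minimax = 4, Saddle: True

Work:
Row minimums: [3, 4] → maximin = 4
Column maximums: [4, 5] → minimax = 4
Saddle point exists! Game value = 4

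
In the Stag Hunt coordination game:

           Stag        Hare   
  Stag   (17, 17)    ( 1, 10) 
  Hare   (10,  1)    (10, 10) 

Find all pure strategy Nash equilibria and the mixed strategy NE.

Pure NE: (Stag, Stag) and (Hare, Hare); Mixed NE: p = 0.5625, q = 0.5625

Work:
Check pure NE:
(Stag, Stag): (17, 17) - no unilateral deviation beneficial
(Hare, Hare): (10, 10) - no unilateral deviation beneficial
Mixed NE: P1 plays Stag with p = 0.5625, P2 plays Stag with q = 0.5625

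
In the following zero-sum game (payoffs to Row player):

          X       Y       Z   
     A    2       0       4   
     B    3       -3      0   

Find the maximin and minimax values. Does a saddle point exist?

Maximin = 0, Minimax = 0, Saddle: True

Work:
Row minimums: [0, -3] → maximin = 0
Column maximums: [3, 0, 4] → minimax = 0
Saddle point exists! Game value = 0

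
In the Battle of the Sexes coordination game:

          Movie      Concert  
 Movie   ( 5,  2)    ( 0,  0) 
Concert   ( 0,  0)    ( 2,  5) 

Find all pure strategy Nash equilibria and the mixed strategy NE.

Pure NE: (Movie, Movie) and (Concert, Concert); Mixed NE: p = 0.7143, q = 0.2857

Work:
Check pure NE:
(Movie, Movie): (5, 2) - no unilateral deviation beneficial
(Concert, Concert): (2, 5) - no unilateral deviation beneficial
Mixed NE: P1 plays Movie with p = 0.7143, P2 plays Movie with q = 0.2857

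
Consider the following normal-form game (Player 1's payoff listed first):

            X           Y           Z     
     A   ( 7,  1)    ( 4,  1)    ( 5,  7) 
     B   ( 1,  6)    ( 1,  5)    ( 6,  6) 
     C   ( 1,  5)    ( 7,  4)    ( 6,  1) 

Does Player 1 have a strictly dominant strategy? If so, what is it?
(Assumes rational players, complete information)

No strictly dominant strategy exists for Player 1

Work:
A strategy strictly dominates another if it gives a strictly higher payoff against every opponent action. Compare each pair of P1's strategies column-by-column:
  A vs B: [7 vs 1, 4 vs 1, 5 vs 6] → A does not strictly dominate B (column Z: 5 ≤ 6)
  A vs C: [7 vs 1, 4 vs 7, 5 vs 6] → A does not strictly dominate C (column Y: 4 ≤ 7)
  B vs A: [1 vs 7, 1 vs 4, 6 vs 5] → B does not strictly dominate A (column X: 1 ≤ 7)
  B vs C: [1 vs 1, 1 vs 7, 6 vs 6] → B does not strictly dominate C (column X: 1 ≤ 1)
  C vs A: [1 vs 7, 7 vs 4, 6 vs 5] → C does not strictly dominate A (column X: 1 ≤ 7)
  C vs B: [1 vs 1, 7 vs 1, 6 vs 6] → C does not strictly dominate B (column X: 1 ≤ 1)
No single strategy strictly dominates all others → no strictly dominant strategy.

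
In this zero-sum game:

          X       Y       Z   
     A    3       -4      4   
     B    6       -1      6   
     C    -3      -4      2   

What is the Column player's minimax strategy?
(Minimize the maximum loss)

Column should play Y, value = -1

Work:
Column player minimizes Row's maximum payoff:
Column X: max payoff to Row = 6
Column Y: max payoff to Row = -1
Column Z: max payoff to Row = 6
Minimum is -1, achieved by column Y.
Minimax strategy: Y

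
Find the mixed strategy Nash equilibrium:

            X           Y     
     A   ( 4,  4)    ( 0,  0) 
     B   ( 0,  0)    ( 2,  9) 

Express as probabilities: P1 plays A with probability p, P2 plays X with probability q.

p = 0.6923, q = 0.3333

Work:
Find probabilities that make opponent indifferent:
P2 chooses q to make P1 indifferent between A and B
P1 chooses p to make P2 indifferent between X and Y
Mixed NE: P1 plays (A: 0.6923, B: 0.3077), P2 plays (X: 0.3333, Y: 0.6667)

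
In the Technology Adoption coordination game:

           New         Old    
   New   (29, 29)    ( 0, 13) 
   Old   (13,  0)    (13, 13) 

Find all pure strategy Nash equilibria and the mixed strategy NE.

Pure NE: (New, New) and (Old, Old); Mixed NE: p = 0.4483, q = 0.4483

Work:
Check pure NE:
(New, New): (29, 29) - no unilateral deviation beneficial
(Old, Old): (13, 13) - no unilateral deviation beneficial
Mixed NE: P1 plays New with p = 0.4483, P2 plays New with q = 0.4483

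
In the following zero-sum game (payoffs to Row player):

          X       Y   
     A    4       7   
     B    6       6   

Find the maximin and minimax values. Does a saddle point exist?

Maximin = 6, Minimax = 6, Saddle: True

Work:
Row minimums: [4, 6] → maximin = 6
Column maximums: [6, 7] → minimax = 6
Saddle point exists! Game value = 6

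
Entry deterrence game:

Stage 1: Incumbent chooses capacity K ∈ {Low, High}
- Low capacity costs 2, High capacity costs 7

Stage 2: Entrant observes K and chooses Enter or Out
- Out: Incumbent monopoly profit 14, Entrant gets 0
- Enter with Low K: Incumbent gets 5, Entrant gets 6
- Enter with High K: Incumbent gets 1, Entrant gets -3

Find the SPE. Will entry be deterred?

SPE: (High, Enter|Low, Out|High); Entry deterred. Incumbent net profit = 7

Work:
After Low K: Entrant enters (6 > 0)
After High K: Entrant stays out (-3 < 0)
Incumbent: Low → 5−2=3, High → 14−7=7
Incumbent chooses High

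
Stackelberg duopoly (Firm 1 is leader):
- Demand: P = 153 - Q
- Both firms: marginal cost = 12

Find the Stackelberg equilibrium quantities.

q₁* (leader) = 70.5, q₂* (follower) = 35.25

Work:
Follower's reaction: q₂ = (a - c - q₁)/2
Leader substitutes: π₁ = q₁·(a - q₁ - (a-c-q₁)/2 - c)
FOC: q₁* = (153 - 12)/2 = 70.50
Then: q₂* = (153 - 12 - 70.5)/2 = 35.25
Leader has first-mover advantage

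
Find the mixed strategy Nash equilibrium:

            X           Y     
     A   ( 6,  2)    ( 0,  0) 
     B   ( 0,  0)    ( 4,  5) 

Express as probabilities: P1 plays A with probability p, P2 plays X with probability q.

p = 0.7143, q = 0.4

Work:
Find probabilities that make opponent indifferent:
P2 chooses q to make P1 indifferent between A and B
P1 chooses p to make P2 indifferent between X and Y
Mixed NE: P1 plays (A: 0.7143, B: 0.2857), P2 plays (X: 0.4, Y: 0.6)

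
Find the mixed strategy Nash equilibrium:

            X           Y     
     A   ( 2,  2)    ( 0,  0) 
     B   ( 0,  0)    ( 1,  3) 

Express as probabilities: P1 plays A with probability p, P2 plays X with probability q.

p = 0.6, q = 0.3333

Work:
Find probabilities that make opponent indifferent:
P2 chooses q to make P1 indifferent between A and B
P1 chooses p to make P2 indifferent between X and Y
Mixed NE: P1 plays (A: 0.6, B: 0.4), P2 plays (X: 0.3333, Y: 0.6667)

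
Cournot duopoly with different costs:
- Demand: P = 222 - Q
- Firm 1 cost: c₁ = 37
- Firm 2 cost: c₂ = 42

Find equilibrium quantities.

q₁* = 63.33, q₂* = 58.33

Work:
Reaction: q₁ = (222 - 37 - q₂)/2
Reaction: q₂ = (222 - 42 - q₁)/2
Solve simultaneously:
q₁* = (222 - 2×37 + 42)/3 = 63.33
q₂* = (222 - 2×42 + 37)/3 = 58.33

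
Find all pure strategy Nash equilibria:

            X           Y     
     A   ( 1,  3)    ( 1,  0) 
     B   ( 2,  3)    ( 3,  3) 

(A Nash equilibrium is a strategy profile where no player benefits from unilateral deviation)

Nash equilibrium: (B, X), (B, Y)

Work:
Best responses:
  P1 vs X: payoffs [1, 2] → best response B (payoff 2)
  P1 vs Y: payoffs [1, 3] → best response B (payoff 3)
  P2 vs A: payoffs [3, 0] → best response X (payoff 3)
  P2 vs B: payoffs [3, 3] → best response X/Y (payoff 3)
Mutual best responses: (B,X), (B,Y) → Nash equilibria.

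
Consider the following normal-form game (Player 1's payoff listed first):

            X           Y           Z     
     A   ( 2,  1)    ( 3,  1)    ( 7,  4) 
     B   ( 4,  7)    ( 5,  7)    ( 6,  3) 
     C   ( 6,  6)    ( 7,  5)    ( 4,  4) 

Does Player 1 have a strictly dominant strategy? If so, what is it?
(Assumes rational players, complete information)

No strictly dominant strategy exists for Player 1

Work:
A strategy strictly dominates another if it gives a strictly higher payoff against every opponent action. Compare each pair of P1's strategies column-by-column:
  A vs B: [2 vs 4, 3 vs 5, 7 vs 6] → A does not strictly dominate B (column X: 2 ≤ 4)
  A vs C: [2 vs 6, 3 vs 7, 7 vs 4] → A does not strictly dominate C (column X: 2 ≤ 6)
  B vs A: [4 vs 2, 5 vs 3, 6 vs 7] → B does not strictly dominate A (column Z: 6 ≤ 7)
  B vs C: [4 vs 6, 5 vs 7, 6 vs 4] → B does not strictly dominate C (column X: 4 ≤ 6)
  C vs A: [6 vs 2, 7 vs 3, 4 vs 7] → C does not strictly dominate A (column Z: 4 ≤ 7)
  C vs B: [6 vs 4, 7 vs 5, 4 vs 6] → C does not strictly dominate B (column Z: 4 ≤ 6)
No single strategy strictly dominates all others → no strictly dominant strategy.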